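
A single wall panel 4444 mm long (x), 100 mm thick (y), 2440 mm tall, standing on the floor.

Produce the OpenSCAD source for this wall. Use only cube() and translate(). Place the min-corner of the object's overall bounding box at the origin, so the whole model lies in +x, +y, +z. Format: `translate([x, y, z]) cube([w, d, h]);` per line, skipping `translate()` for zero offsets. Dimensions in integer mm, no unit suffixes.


cube([4444, 100, 2440]);


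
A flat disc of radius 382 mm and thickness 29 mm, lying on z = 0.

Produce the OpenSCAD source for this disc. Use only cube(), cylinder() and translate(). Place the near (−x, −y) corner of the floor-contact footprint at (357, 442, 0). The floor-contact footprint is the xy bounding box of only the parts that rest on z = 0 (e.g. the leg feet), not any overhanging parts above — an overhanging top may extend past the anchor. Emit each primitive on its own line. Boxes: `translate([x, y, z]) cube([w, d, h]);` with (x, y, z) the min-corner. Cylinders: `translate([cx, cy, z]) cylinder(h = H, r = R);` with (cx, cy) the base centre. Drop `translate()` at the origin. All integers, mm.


translate([739, 824, 0]) cylinder(h = 29, r = 382);


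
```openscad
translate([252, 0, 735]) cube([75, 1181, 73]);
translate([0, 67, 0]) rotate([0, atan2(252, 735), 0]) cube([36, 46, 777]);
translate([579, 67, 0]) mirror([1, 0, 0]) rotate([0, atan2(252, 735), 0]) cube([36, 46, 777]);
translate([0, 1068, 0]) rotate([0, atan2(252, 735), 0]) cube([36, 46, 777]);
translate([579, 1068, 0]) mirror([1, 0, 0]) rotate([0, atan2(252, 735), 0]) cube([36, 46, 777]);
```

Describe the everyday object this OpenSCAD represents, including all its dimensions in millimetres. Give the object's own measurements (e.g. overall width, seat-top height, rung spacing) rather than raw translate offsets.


A sawhorse. A 75×1181×73 mm beam (x, y, z) sits on two A-frame leg pairs. Each pair is two raked legs of 36×46 mm section (46 mm along y) splaying symmetrically in x. Each leg rises 735 mm vertically over 252 mm of horizontal reach and is 777 mm long along its own axis. Every leg's outer bottom edge rests on the floor and its outer top edge meets a bottom edge of the beam — the left legs (tilting toward +x) meet the beam's −x bottom edge, the right legs (their mirror images, tilting toward −x) meet its +x bottom edge — so the leg tops tuck under the beam, the beam's underside is 735 mm above the floor, and the feet are 579 mm apart outside-to-outside with the beam centred between them. The two leg pairs are set in 67 mm from either end of the beam.


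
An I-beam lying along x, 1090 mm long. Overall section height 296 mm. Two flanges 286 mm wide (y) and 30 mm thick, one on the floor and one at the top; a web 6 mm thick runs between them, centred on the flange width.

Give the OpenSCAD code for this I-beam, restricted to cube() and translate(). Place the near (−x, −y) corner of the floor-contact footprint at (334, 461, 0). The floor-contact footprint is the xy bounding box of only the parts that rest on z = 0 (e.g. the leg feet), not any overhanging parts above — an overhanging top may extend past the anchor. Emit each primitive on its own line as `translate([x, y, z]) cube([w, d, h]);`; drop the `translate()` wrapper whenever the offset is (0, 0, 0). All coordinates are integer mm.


translate([334, 461, 0]) cube([1090, 286, 30]);
translate([334, 601, 30]) cube([1090, 6, 236]);
translate([334, 461, 266]) cube([1090, 286, 30]);


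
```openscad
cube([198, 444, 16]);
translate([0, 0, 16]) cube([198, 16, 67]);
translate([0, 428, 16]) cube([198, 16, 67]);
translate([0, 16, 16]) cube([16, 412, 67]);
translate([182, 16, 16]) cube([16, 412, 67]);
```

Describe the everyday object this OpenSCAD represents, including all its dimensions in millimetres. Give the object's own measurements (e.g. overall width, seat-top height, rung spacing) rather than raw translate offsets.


An open-topped rectangular box: outside dimensions 198×444×83 mm, with a uniform wall and base thickness of 16 mm. The base is a full 198×444 slab on the floor; four walls sit on top of the base. The front and back walls (the −y and +y sides) span the full width; the two side walls fit between them.


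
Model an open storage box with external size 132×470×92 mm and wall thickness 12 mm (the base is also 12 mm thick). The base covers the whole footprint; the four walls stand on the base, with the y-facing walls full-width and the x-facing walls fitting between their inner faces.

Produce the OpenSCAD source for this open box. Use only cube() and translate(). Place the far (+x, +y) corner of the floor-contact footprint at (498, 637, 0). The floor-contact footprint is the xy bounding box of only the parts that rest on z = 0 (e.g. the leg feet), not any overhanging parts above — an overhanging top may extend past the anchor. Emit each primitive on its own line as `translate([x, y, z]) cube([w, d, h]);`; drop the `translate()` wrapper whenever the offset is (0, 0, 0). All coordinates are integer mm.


translate([366, 167, 0]) cube([132, 470, 12]);
translate([366, 167, 12]) cube([132, 12, 80]);
translate([366, 625, 12]) cube([132, 12, 80]);
translate([366, 179, 12]) cube([12, 446, 80]);
translate([486, 179, 12]) cube([12, 446, 80]);


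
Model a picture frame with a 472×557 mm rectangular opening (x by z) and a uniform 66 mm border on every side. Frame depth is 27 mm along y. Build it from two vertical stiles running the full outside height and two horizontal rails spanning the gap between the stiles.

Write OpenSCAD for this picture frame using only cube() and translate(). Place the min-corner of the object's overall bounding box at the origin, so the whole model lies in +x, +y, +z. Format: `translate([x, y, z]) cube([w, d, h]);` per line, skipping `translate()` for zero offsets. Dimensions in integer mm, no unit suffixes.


cube([66, 27, 689]);
translate([538, 0, 0]) cube([66, 27, 689]);
translate([66, 0, 0]) cube([472, 27, 66]);
translate([66, 0, 623]) cube([472, 27, 66]);


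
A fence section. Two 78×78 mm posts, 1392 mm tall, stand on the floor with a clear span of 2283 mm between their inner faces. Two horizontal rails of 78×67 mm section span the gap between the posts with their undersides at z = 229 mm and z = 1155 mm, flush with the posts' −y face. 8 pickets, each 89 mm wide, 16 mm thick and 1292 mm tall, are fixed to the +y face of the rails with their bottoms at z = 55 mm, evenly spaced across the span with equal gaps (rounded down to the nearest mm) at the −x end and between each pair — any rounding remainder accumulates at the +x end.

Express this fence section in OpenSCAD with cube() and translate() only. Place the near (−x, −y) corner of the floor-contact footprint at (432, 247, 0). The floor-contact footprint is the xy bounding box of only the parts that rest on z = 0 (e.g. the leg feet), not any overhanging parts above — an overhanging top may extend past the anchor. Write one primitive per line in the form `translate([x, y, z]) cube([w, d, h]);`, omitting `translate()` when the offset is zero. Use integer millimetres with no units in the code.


translate([432, 247, 0]) cube([78, 78, 1392]);
translate([2793, 247, 0]) cube([78, 78, 1392]);
translate([510, 247, 229]) cube([2283, 78, 67]);
translate([510, 247, 1155]) cube([2283, 78, 67]);
translate([684, 325, 55]) cube([89, 16, 1292]);
translate([947, 325, 55]) cube([89, 16, 1292]);
translate([1210, 325, 55]) cube([89, 16, 1292]);
translate([1473, 325, 55]) cube([89, 16, 1292]);
translate([1736, 325, 55]) cube([89, 16, 1292]);
translate([1999, 325, 55]) cube([89, 16, 1292]);
translate([2262, 325, 55]) cube([89, 16, 1292]);
translate([2525, 325, 55]) cube([89, 16, 1292]);


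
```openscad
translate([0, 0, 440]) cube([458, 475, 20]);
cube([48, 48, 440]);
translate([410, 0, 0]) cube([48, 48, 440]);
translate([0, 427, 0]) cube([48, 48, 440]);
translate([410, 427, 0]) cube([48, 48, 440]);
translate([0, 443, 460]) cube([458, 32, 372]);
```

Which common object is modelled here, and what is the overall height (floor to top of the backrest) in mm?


A chair. The overall height is 832 mm.

A slab on four corner posts with a tall panel at the back — a chair. The seat slab sits at z = 440 with thickness 20, and the 372 mm backrest starts at the seat top, so the overall height is 440 + 20 + 372 = 832 mm.


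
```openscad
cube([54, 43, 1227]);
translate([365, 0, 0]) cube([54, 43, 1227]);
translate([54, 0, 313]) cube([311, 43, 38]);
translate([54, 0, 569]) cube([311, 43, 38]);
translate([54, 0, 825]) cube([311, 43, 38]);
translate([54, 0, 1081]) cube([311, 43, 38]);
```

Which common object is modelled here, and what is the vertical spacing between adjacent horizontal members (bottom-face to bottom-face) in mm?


A ladder. The rung spacing is 256 mm.

Two tall 54×43 posts with 4 short bars between them — a ladder. Adjacent rungs sit at z = 313 and z = 569, so the spacing is 569 − 313 = 256 mm.


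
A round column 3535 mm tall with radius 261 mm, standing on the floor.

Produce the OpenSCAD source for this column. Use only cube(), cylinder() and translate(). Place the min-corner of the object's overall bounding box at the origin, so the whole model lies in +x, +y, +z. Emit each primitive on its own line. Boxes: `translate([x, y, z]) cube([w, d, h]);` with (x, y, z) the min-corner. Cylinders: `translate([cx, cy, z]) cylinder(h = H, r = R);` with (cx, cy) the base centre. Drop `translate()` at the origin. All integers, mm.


translate([261, 261, 0]) cylinder(h = 3535, r = 261);


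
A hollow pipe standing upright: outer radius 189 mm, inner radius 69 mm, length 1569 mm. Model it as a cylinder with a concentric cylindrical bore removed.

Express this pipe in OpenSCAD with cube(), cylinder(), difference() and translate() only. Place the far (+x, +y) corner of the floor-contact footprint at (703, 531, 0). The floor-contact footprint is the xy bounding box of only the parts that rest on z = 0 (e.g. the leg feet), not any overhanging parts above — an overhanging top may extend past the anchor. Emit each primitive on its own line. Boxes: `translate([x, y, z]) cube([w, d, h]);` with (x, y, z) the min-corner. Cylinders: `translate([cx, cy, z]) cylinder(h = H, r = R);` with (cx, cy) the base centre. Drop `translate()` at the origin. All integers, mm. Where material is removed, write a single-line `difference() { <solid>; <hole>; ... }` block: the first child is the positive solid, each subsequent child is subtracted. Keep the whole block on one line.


difference() { translate([514, 342, 0]) cylinder(h = 1569, r = 189); translate([514, 342, 0]) cylinder(h = 1569, r = 69); }


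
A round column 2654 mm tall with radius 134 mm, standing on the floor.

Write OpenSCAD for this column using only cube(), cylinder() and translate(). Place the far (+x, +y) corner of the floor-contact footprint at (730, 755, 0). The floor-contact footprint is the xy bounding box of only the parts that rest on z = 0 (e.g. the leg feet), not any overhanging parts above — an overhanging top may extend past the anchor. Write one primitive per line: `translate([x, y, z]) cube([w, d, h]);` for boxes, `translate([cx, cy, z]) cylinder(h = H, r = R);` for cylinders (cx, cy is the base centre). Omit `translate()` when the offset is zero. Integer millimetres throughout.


translate([596, 621, 0]) cylinder(h = 2654, r = 134);


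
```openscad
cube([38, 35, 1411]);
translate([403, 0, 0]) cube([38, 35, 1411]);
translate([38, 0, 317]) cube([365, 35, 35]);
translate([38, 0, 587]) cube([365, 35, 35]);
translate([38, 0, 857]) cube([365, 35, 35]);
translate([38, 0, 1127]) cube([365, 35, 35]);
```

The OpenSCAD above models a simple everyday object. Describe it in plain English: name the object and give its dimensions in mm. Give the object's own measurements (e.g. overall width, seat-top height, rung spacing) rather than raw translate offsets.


A straight ladder. Two 38×35 mm vertical rails, 1411 mm tall, stand 441 mm apart (outside-to-outside) with their front faces coplanar on the −y side. 4 rungs, each 35 mm deep and 35 mm tall, span between the inner faces of the rails, front faces flush with the rails. The lowest rung's underside is at z = 317 mm and rungs are spaced 270 mm apart (underside to underside).


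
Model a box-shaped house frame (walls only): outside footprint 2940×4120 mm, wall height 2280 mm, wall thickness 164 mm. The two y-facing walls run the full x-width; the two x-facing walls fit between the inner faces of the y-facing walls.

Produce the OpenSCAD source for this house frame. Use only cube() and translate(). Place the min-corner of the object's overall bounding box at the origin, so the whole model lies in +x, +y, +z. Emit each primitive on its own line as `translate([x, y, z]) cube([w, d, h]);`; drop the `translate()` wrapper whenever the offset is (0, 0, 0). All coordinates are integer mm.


cube([2940, 164, 2280]);
translate([0, 3956, 0]) cube([2940, 164, 2280]);
translate([0, 164, 0]) cube([164, 3792, 2280]);
translate([2776, 164, 0]) cube([164, 3792, 2280]);


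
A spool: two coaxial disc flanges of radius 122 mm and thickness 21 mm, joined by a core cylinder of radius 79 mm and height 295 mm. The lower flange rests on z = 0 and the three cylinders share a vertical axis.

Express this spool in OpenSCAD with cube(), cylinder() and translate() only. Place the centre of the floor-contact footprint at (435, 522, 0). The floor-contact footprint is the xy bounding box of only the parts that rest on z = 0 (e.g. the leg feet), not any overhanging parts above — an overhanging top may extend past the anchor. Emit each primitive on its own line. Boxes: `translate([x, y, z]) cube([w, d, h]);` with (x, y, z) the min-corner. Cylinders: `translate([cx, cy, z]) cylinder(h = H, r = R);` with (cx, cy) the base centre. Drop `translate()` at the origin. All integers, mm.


translate([435, 522, 0]) cylinder(h = 21, r = 122);
translate([435, 522, 21]) cylinder(h = 295, r = 79);
translate([435, 522, 316]) cylinder(h = 21, r = 122);


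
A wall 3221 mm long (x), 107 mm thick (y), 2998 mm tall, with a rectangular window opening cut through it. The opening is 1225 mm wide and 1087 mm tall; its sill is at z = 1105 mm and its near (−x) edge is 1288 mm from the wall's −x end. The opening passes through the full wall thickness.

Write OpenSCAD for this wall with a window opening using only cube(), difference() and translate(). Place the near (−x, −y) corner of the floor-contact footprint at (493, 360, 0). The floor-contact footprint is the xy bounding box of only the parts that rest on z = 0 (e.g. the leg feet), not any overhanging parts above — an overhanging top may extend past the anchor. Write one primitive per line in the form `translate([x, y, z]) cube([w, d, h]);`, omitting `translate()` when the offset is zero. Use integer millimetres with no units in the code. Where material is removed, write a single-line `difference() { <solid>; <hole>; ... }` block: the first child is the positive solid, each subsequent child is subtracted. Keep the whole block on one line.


difference() { translate([493, 360, 0]) cube([3221, 107, 2998]); translate([1781, 360, 1105]) cube([1225, 107, 1087]); }


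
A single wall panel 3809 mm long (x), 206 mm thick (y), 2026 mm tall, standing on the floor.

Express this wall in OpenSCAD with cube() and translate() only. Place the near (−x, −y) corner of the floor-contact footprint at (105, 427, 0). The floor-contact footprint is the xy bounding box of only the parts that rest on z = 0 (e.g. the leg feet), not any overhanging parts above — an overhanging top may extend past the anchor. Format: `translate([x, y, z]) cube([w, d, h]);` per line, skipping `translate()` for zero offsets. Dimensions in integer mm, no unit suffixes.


translate([105, 427, 0]) cube([3809, 206, 2026]);


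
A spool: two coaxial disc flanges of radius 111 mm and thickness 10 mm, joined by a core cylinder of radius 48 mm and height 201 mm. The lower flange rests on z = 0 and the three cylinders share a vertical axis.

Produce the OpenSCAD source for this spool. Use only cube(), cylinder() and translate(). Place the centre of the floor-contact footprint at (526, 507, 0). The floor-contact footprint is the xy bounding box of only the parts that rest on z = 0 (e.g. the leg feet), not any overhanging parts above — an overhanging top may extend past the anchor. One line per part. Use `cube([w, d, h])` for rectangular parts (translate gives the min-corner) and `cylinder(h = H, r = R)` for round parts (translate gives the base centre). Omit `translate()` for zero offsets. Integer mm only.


translate([526, 507, 0]) cylinder(h = 10, r = 111);
translate([526, 507, 10]) cylinder(h = 201, r = 48);
translate([526, 507, 211]) cylinder(h = 10, r = 111);


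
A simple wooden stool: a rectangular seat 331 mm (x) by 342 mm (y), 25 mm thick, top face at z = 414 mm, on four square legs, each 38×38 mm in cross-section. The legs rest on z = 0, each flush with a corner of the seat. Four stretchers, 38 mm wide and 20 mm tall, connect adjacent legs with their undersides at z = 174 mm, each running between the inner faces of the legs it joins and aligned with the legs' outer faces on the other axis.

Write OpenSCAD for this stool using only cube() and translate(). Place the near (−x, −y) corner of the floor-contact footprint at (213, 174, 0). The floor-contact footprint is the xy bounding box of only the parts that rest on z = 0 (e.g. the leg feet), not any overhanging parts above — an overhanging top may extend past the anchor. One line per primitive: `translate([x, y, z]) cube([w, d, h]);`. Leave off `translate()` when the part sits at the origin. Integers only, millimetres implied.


translate([213, 174, 389]) cube([331, 342, 25]);
translate([213, 174, 0]) cube([38, 38, 389]);
translate([506, 174, 0]) cube([38, 38, 389]);
translate([213, 478, 0]) cube([38, 38, 389]);
translate([506, 478, 0]) cube([38, 38, 389]);
translate([251, 174, 174]) cube([255, 38, 20]);
translate([251, 478, 174]) cube([255, 38, 20]);
translate([213, 212, 174]) cube([38, 266, 20]);
translate([506, 212, 174]) cube([38, 266, 20]);


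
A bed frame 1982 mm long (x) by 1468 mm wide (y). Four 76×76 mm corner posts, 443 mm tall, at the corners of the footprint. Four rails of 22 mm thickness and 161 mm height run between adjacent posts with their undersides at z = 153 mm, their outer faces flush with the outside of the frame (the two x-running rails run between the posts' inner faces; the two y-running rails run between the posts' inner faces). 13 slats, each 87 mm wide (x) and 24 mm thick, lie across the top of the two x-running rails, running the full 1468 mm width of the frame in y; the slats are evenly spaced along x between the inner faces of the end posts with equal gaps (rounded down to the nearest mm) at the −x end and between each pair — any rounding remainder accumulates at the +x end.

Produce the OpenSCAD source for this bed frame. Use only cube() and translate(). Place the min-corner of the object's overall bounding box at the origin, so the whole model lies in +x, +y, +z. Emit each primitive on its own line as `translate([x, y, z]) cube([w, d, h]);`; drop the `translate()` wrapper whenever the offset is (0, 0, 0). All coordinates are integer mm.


cube([76, 76, 443]);
translate([0, 1392, 0]) cube([76, 76, 443]);
translate([1906, 0, 0]) cube([76, 76, 443]);
translate([1906, 1392, 0]) cube([76, 76, 443]);
translate([76, 0, 153]) cube([1830, 22, 161]);
translate([76, 1446, 153]) cube([1830, 22, 161]);
translate([0, 76, 153]) cube([22, 1316, 161]);
translate([1960, 76, 153]) cube([22, 1316, 161]);
translate([125, 0, 314]) cube([87, 1468, 24]);
translate([261, 0, 314]) cube([87, 1468, 24]);
translate([397, 0, 314]) cube([87, 1468, 24]);
translate([533, 0, 314]) cube([87, 1468, 24]);
translate([669, 0, 314]) cube([87, 1468, 24]);
translate([805, 0, 314]) cube([87, 1468, 24]);
translate([941, 0, 314]) cube([87, 1468, 24]);
translate([1077, 0, 314]) cube([87, 1468, 24]);
translate([1213, 0, 314]) cube([87, 1468, 24]);
translate([1349, 0, 314]) cube([87, 1468, 24]);
translate([1485, 0, 314]) cube([87, 1468, 24]);
translate([1621, 0, 314]) cube([87, 1468, 24]);
translate([1757, 0, 314]) cube([87, 1468, 24]);


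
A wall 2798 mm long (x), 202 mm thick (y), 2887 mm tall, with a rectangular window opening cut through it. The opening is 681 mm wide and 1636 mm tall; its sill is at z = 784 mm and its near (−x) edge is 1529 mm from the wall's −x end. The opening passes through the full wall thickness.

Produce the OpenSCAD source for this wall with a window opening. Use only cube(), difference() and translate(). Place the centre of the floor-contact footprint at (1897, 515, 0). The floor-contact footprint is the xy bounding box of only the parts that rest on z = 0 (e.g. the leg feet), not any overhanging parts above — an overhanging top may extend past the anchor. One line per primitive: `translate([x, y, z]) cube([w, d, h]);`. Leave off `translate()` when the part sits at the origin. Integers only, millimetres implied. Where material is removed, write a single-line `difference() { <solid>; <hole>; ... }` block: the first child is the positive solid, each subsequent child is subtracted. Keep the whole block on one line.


difference() { translate([498, 414, 0]) cube([2798, 202, 2887]); translate([2027, 414, 784]) cube([681, 202, 1636]); }


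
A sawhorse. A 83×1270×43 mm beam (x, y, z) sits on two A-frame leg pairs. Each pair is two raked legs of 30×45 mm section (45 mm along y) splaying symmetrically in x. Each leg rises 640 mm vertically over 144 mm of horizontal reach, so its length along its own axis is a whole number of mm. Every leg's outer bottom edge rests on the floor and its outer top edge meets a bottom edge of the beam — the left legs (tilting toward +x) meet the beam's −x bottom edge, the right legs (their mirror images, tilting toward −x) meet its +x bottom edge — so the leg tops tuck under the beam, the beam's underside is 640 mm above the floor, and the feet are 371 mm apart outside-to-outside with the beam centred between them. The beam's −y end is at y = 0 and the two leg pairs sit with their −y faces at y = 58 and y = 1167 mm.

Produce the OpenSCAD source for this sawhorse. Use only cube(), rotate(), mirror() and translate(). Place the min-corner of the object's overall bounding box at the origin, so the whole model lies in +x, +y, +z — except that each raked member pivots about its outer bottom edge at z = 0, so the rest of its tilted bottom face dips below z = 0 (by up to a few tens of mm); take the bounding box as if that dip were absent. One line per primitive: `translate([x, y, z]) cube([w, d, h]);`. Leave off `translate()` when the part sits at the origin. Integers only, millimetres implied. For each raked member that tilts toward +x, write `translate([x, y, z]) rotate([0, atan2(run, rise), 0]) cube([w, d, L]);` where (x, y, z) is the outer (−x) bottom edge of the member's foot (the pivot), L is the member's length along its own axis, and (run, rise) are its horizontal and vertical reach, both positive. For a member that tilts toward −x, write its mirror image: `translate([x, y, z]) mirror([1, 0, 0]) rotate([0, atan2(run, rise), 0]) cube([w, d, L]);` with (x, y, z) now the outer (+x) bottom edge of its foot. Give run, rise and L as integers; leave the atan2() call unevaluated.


translate([144, 0, 640]) cube([83, 1270, 43]);
translate([0, 58, 0]) rotate([0, atan2(144, 640), 0]) cube([30, 45, 656]);
translate([371, 58, 0]) mirror([1, 0, 0]) rotate([0, atan2(144, 640), 0]) cube([30, 45, 656]);
translate([0, 1167, 0]) rotate([0, atan2(144, 640), 0]) cube([30, 45, 656]);
translate([371, 1167, 0]) mirror([1, 0, 0]) rotate([0, atan2(144, 640), 0]) cube([30, 45, 656]);


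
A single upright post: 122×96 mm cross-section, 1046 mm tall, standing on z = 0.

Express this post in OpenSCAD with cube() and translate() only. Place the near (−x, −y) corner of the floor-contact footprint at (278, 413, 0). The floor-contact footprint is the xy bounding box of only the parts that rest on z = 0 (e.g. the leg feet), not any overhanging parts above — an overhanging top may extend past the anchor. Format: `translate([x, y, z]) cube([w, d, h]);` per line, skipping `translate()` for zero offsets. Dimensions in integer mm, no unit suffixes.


translate([278, 413, 0]) cube([122, 96, 1046]);


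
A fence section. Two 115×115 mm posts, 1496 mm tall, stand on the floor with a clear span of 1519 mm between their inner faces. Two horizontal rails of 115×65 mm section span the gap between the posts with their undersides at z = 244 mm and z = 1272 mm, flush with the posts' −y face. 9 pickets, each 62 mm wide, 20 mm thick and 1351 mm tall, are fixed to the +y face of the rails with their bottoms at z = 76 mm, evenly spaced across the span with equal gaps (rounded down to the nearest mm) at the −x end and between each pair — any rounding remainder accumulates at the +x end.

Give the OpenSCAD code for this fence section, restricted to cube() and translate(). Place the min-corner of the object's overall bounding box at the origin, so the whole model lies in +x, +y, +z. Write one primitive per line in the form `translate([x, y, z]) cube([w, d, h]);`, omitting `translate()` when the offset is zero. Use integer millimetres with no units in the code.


cube([115, 115, 1496]);
translate([1634, 0, 0]) cube([115, 115, 1496]);
translate([115, 0, 244]) cube([1519, 115, 65]);
translate([115, 0, 1272]) cube([1519, 115, 65]);
translate([211, 115, 76]) cube([62, 20, 1351]);
translate([369, 115, 76]) cube([62, 20, 1351]);
translate([527, 115, 76]) cube([62, 20, 1351]);
translate([685, 115, 76]) cube([62, 20, 1351]);
translate([843, 115, 76]) cube([62, 20, 1351]);
translate([1001, 115, 76]) cube([62, 20, 1351]);
translate([1159, 115, 76]) cube([62, 20, 1351]);
translate([1317, 115, 76]) cube([62, 20, 1351]);
translate([1475, 115, 76]) cube([62, 20, 1351]);


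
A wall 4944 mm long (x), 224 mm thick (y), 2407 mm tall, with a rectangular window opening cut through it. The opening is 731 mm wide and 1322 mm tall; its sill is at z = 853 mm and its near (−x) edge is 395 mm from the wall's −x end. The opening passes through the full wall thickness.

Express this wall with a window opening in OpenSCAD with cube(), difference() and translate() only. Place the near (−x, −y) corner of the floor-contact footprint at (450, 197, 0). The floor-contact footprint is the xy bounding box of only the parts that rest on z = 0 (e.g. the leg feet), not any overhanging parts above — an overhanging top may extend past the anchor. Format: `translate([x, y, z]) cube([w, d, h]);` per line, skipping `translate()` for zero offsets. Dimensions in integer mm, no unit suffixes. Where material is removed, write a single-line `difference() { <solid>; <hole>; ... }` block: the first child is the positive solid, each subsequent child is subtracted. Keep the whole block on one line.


difference() { translate([450, 197, 0]) cube([4944, 224, 2407]); translate([845, 197, 853]) cube([731, 224, 1322]); }


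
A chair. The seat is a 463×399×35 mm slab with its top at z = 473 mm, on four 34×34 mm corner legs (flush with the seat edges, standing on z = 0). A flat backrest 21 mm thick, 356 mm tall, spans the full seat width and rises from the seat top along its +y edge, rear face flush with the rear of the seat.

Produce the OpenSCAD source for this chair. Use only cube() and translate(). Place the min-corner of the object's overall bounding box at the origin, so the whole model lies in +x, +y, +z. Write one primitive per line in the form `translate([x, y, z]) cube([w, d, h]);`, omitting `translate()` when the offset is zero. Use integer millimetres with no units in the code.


translate([0, 0, 438]) cube([463, 399, 35]);
cube([34, 34, 438]);
translate([429, 0, 0]) cube([34, 34, 438]);
translate([0, 365, 0]) cube([34, 34, 438]);
translate([429, 365, 0]) cube([34, 34, 438]);
translate([0, 378, 473]) cube([463, 21, 356]);


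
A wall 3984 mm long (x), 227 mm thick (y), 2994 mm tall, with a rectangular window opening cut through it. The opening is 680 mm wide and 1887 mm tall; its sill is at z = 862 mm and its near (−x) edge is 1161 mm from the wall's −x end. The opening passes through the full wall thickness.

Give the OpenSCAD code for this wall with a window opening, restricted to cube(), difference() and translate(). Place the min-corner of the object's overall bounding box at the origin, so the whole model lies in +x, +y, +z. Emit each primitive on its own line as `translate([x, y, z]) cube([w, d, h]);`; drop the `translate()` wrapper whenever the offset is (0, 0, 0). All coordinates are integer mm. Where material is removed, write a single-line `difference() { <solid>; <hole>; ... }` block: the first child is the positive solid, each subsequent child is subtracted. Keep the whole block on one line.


difference() { cube([3984, 227, 2994]); translate([1161, 0, 862]) cube([680, 227, 1887]); }


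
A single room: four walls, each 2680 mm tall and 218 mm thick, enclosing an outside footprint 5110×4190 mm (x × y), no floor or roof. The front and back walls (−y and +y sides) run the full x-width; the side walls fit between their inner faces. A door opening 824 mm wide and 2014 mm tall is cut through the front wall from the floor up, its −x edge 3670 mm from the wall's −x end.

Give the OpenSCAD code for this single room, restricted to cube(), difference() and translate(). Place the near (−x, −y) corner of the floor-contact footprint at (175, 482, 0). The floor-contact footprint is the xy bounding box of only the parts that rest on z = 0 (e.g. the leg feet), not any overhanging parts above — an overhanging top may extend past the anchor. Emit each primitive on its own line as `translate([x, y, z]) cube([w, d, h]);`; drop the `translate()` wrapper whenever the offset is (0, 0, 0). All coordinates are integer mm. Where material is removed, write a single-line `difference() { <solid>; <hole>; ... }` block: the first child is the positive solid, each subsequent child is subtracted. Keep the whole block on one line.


difference() { translate([175, 482, 0]) cube([5110, 218, 2680]); translate([3845, 482, 0]) cube([824, 218, 2014]); }
translate([175, 4454, 0]) cube([5110, 218, 2680]);
translate([175, 700, 0]) cube([218, 3754, 2680]);
translate([5067, 700, 0]) cube([218, 3754, 2680]);


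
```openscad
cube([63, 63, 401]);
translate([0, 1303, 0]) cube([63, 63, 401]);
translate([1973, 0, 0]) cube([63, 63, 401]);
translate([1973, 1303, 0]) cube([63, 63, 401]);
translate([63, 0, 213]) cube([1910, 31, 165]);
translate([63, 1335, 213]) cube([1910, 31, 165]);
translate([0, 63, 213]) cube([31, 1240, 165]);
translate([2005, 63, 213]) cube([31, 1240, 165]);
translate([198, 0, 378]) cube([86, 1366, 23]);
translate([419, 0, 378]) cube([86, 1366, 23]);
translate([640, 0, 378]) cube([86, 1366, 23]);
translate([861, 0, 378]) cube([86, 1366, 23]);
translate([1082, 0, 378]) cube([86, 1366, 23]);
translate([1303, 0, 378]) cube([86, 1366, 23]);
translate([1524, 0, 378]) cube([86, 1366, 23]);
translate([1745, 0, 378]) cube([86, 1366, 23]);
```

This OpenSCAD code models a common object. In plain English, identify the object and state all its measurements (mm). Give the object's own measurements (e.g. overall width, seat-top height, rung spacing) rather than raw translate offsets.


A bed frame 2036 mm long (x) by 1366 mm wide (y). Four 63×63 mm corner posts, 401 mm tall, at the corners of the footprint. Four rails of 31 mm thickness and 165 mm height run between adjacent posts with their undersides at z = 213 mm, their outer faces flush with the outside of the frame (the two x-running rails run between the posts' inner faces; the two y-running rails run between the posts' inner faces). 8 slats, each 86 mm wide (x) and 23 mm thick, lie across the top of the two x-running rails, running the full 1366 mm width of the frame in y; along x they sit between the end posts with a 135 mm gap after the −x posts and between neighbouring slats, leaving 142 mm before the +x posts.


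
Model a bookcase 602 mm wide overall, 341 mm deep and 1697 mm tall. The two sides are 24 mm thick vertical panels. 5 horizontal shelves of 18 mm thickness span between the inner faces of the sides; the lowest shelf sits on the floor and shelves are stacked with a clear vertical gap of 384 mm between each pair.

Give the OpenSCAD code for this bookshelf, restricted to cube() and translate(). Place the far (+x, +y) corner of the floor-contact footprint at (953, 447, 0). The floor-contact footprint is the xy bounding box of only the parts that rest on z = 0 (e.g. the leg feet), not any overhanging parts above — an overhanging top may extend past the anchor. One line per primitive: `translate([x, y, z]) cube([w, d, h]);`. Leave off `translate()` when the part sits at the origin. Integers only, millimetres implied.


translate([351, 106, 0]) cube([24, 341, 1697]);
translate([929, 106, 0]) cube([24, 341, 1697]);
translate([375, 106, 0]) cube([554, 341, 18]);
translate([375, 106, 402]) cube([554, 341, 18]);
translate([375, 106, 804]) cube([554, 341, 18]);
translate([375, 106, 1206]) cube([554, 341, 18]);
translate([375, 106, 1608]) cube([554, 341, 18]);


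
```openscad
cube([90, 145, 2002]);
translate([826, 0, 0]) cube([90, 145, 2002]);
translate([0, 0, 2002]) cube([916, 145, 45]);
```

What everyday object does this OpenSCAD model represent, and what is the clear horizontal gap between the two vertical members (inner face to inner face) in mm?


A door frame. The clear opening width is 736 mm.

Two 2002 mm tall posts with a header on top — a door frame. The left jamb is 90 mm wide at x = 0; the right jamb starts at x = 826. The clear opening is 826 − 90 = 736 mm.


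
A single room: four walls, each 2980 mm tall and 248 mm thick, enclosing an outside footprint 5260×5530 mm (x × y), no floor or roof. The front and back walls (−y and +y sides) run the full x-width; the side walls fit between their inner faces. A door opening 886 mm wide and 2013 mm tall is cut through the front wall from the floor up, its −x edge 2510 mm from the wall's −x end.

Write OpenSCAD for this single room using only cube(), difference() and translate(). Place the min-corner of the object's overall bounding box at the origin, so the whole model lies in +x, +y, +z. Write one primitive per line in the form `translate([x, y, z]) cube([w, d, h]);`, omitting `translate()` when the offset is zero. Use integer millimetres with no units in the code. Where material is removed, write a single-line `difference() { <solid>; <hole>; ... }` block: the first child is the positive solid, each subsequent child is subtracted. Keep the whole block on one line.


difference() { cube([5260, 248, 2980]); translate([2510, 0, 0]) cube([886, 248, 2013]); }
translate([0, 5282, 0]) cube([5260, 248, 2980]);
translate([0, 248, 0]) cube([248, 5034, 2980]);
translate([5012, 248, 0]) cube([248, 5034, 2980]);


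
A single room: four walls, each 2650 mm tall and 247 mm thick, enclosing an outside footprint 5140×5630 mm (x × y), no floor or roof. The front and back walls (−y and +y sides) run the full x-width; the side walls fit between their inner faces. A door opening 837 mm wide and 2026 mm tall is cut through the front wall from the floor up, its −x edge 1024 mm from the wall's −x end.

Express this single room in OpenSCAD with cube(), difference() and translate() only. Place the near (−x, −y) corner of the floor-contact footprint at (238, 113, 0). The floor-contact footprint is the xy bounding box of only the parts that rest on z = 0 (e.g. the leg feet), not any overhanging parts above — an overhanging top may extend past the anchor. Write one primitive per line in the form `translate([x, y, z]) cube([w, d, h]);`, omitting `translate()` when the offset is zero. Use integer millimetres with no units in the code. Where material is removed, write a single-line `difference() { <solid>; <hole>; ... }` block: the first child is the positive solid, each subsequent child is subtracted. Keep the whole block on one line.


difference() { translate([238, 113, 0]) cube([5140, 247, 2650]); translate([1262, 113, 0]) cube([837, 247, 2026]); }
translate([238, 5496, 0]) cube([5140, 247, 2650]);
translate([238, 360, 0]) cube([247, 5136, 2650]);
translate([5131, 360, 0]) cube([247, 5136, 2650]);


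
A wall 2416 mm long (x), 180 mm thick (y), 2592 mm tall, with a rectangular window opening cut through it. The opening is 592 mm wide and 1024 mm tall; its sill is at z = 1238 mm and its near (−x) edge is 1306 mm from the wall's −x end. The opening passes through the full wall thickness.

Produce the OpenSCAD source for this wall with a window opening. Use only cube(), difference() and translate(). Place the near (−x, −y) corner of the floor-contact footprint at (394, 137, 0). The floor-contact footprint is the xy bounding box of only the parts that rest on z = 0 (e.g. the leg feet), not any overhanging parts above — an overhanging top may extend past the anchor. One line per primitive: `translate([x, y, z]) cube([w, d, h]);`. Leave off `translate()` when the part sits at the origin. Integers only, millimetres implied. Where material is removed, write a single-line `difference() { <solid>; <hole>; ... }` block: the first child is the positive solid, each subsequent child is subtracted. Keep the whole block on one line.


difference() { translate([394, 137, 0]) cube([2416, 180, 2592]); translate([1700, 137, 1238]) cube([592, 180, 1024]); }


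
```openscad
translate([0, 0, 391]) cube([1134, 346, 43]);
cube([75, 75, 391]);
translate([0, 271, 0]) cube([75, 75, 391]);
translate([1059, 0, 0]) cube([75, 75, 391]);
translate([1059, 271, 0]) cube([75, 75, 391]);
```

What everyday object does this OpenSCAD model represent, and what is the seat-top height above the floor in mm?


A bench. The seat-top height is 434 mm.

A long slab on four corner posts — a bench. The slab sits at z = 391 with thickness 43, so the top is 391 + 43 = 434 mm.


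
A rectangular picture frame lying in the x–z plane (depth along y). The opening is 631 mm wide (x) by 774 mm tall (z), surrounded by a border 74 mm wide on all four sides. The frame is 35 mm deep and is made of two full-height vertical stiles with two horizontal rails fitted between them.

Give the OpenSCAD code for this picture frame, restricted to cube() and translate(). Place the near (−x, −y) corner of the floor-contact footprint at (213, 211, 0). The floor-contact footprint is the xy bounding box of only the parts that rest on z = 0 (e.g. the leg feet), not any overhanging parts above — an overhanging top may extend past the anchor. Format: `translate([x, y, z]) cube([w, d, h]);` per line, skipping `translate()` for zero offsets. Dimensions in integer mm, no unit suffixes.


translate([213, 211, 0]) cube([74, 35, 922]);
translate([918, 211, 0]) cube([74, 35, 922]);
translate([287, 211, 0]) cube([631, 35, 74]);
translate([287, 211, 848]) cube([631, 35, 74]);


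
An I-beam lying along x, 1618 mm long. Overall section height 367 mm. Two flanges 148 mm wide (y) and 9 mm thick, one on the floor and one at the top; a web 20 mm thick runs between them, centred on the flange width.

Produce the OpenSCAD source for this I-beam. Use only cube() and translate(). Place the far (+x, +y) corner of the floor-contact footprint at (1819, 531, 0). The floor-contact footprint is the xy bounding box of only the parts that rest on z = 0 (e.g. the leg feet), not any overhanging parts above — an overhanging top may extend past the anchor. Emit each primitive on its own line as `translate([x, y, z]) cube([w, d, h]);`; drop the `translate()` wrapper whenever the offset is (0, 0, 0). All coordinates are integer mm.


translate([201, 383, 0]) cube([1618, 148, 9]);
translate([201, 447, 9]) cube([1618, 20, 349]);
translate([201, 383, 358]) cube([1618, 148, 9]);


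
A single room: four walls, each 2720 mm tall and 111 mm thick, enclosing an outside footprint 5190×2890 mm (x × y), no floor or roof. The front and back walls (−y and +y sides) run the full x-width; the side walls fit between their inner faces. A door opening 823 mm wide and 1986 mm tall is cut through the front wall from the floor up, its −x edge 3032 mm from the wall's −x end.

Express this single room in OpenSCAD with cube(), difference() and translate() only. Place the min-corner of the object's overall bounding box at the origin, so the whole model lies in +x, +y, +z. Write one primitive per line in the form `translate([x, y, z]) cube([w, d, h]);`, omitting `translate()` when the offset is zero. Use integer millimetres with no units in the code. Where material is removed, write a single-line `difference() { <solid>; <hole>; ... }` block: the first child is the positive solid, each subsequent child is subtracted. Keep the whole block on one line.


difference() { cube([5190, 111, 2720]); translate([3032, 0, 0]) cube([823, 111, 1986]); }
translate([0, 2779, 0]) cube([5190, 111, 2720]);
translate([0, 111, 0]) cube([111, 2668, 2720]);
translate([5079, 111, 0]) cube([111, 2668, 2720]);
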